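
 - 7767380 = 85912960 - 93680340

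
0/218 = 0 = 0.00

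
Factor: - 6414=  - 2^1*3^1*1069^1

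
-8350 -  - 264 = - 8086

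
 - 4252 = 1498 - 5750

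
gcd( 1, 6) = 1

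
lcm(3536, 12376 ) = 24752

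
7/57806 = 1/8258 = 0.00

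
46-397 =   -  351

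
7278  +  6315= 13593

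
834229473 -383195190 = 451034283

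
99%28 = 15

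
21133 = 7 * 3019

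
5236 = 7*748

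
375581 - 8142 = 367439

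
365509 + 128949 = 494458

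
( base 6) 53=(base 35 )x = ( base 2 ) 100001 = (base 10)33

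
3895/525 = 779/105 = 7.42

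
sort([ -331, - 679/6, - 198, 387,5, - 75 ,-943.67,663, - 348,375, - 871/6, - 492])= [  -  943.67,  -  492, - 348, - 331,  -  198, - 871/6, - 679/6, - 75,5, 375,387, 663] 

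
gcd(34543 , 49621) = 1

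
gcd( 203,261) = 29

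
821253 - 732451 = 88802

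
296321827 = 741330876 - 445009049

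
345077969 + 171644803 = 516722772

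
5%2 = 1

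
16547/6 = 2757 + 5/6 = 2757.83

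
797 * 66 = 52602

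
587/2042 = 587/2042 = 0.29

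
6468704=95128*68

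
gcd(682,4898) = 62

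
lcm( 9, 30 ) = 90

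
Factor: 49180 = 2^2*5^1*2459^1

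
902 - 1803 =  - 901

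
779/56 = 13 + 51/56 = 13.91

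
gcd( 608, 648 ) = 8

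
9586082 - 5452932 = 4133150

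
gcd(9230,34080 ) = 710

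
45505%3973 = 1802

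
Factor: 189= 3^3*7^1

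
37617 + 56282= 93899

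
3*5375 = 16125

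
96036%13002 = 5022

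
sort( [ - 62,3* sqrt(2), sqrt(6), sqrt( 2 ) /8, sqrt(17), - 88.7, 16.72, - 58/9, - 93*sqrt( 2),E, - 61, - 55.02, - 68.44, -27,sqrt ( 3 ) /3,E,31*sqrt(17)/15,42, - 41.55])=[ - 93*sqrt(2), - 88.7, - 68.44, - 62, - 61, - 55.02, -41.55, - 27, - 58/9,sqrt (2 )/8, sqrt( 3 )/3, sqrt( 6),E, E,sqrt ( 17) , 3*sqrt(2),31*sqrt( 17)/15,16.72 , 42] 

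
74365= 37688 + 36677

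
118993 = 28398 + 90595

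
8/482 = 4/241=0.02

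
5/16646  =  5/16646 = 0.00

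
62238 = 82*759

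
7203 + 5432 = 12635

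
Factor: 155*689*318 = 33960810 = 2^1*3^1*5^1*13^1 * 31^1*53^2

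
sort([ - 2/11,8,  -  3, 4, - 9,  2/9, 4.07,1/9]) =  [ - 9, - 3, - 2/11, 1/9, 2/9, 4, 4.07, 8]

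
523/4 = 523/4 = 130.75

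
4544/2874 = 2272/1437 =1.58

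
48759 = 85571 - 36812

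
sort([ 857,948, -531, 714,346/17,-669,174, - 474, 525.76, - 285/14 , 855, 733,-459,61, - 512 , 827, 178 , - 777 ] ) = [ - 777, - 669, - 531, - 512, - 474, - 459, - 285/14,346/17,61 , 174,178,525.76,  714,  733,827,855,857, 948]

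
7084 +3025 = 10109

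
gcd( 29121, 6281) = 571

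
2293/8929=2293/8929 = 0.26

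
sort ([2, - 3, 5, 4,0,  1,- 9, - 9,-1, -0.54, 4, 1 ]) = [ - 9, - 9,-3,  -  1 , - 0.54,0, 1,1,2,4 , 4,5 ]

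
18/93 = 6/31 = 0.19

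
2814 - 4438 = -1624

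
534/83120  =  267/41560  =  0.01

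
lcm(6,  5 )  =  30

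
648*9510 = 6162480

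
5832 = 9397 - 3565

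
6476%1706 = 1358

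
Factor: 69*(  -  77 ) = -3^1*7^1*11^1*23^1 = -5313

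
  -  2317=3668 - 5985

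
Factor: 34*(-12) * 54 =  - 2^4*3^4* 17^1  =  - 22032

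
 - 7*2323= - 16261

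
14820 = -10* ( - 1482)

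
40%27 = 13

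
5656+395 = 6051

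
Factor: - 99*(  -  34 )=2^1  *3^2*11^1*17^1 = 3366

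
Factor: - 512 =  - 2^9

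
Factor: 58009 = 7^1 * 8287^1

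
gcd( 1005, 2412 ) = 201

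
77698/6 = 38849/3  =  12949.67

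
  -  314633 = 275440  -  590073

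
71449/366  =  195 + 79/366 = 195.22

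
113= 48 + 65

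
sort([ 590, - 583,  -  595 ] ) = [ - 595,-583, 590] 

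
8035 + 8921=16956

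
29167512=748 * 38994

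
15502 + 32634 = 48136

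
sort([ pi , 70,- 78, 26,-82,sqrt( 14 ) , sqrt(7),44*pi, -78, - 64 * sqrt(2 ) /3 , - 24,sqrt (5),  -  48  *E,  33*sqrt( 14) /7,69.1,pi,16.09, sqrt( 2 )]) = [  -  48*E, - 82 , - 78,  -  78, - 64 * sqrt( 2)/3, - 24,  sqrt(2 ),sqrt(5),sqrt( 7 ),pi,pi,sqrt (14 ), 16.09,33*sqrt ( 14 )/7, 26,69.1, 70,44*pi]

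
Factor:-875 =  - 5^3*7^1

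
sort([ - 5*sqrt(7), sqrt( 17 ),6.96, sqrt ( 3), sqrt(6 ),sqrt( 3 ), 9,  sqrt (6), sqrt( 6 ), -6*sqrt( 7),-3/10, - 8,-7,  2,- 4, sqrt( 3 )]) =[-6*sqrt (7 ), - 5*sqrt( 7 ),  -  8, - 7,  -  4, - 3/10, sqrt( 3), sqrt ( 3), sqrt( 3),2,sqrt(6), sqrt( 6), sqrt( 6), sqrt( 17), 6.96, 9 ]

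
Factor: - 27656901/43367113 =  - 3^2*661^1*4649^1*43367113^(- 1)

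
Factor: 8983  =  13^1*691^1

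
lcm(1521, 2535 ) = 7605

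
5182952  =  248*20899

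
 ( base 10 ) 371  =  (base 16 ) 173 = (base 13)227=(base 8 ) 563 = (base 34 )av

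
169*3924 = 663156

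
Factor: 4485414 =2^1*3^1*23^1 * 32503^1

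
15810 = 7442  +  8368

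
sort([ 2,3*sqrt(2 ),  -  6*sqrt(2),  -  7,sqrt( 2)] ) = [ - 6*sqrt (2),-7,sqrt( 2 ),  2,3*sqrt( 2) ] 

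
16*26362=421792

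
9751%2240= 791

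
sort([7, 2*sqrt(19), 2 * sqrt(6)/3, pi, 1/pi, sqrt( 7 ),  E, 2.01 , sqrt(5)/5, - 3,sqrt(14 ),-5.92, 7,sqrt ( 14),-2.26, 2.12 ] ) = [ - 5.92,  -  3, - 2.26,1/pi,sqrt( 5)/5, 2* sqrt(6 )/3, 2.01,  2.12, sqrt(7), E,pi, sqrt(14), sqrt( 14), 7, 7,2*sqrt( 19)] 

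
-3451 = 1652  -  5103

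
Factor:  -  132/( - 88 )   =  2^( - 1 )*3^1 = 3/2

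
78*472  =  36816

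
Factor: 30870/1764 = 35/2 = 2^(  -  1)*5^1 *7^1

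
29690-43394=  - 13704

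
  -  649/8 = -649/8  =  -81.12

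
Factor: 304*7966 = 2^5*7^1*19^1*569^1 = 2421664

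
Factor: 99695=5^1*127^1*157^1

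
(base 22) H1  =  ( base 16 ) 177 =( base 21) HI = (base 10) 375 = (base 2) 101110111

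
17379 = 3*5793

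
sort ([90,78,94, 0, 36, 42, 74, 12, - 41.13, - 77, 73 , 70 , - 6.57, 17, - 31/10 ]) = [-77, - 41.13,  -  6.57, - 31/10, 0,12, 17, 36,42, 70, 73,74, 78, 90, 94 ] 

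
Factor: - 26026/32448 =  - 2^( - 5 )*3^( - 1)*7^1 * 11^1= - 77/96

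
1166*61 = 71126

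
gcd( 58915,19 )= 1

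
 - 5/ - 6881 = 5/6881 =0.00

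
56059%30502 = 25557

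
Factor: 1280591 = 13^1*98507^1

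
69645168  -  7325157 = 62320011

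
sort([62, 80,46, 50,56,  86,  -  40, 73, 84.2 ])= [  -  40, 46, 50,56, 62,73, 80, 84.2,86 ] 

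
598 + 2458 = 3056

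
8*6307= 50456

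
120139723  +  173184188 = 293323911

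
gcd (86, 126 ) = 2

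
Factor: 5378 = 2^1*  2689^1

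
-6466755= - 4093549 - 2373206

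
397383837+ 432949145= 830332982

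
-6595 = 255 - 6850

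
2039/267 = 7 + 170/267 =7.64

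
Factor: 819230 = 2^1*5^1*17^1 * 61^1*79^1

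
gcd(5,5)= 5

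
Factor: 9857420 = 2^2*5^1 * 492871^1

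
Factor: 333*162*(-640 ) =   -  34525440=- 2^8*3^6*5^1*37^1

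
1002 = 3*334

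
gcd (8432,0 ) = 8432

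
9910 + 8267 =18177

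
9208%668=524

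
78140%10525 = 4465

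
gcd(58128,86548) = 28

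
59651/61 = 59651/61 = 977.89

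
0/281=0 = 0.00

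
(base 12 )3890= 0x192C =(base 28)864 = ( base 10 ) 6444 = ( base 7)24534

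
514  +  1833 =2347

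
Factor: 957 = 3^1*11^1*29^1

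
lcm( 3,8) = 24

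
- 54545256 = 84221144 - 138766400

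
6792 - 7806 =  - 1014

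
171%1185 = 171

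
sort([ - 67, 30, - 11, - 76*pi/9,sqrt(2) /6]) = [ - 67, - 76*pi/9, - 11,  sqrt(2)/6,30 ] 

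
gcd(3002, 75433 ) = 1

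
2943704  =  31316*94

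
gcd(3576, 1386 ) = 6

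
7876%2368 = 772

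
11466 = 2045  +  9421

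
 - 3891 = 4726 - 8617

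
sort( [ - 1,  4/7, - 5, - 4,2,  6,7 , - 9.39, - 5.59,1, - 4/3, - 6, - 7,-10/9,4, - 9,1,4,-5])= [-9.39 ,-9,  -  7, - 6, - 5.59 , - 5, - 5, - 4, - 4/3, - 10/9, - 1, 4/7 , 1,1, 2, 4,4 , 6,7 ]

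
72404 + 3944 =76348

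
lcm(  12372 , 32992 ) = 98976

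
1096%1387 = 1096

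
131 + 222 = 353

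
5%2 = 1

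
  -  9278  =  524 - 9802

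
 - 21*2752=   -  57792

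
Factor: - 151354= - 2^1*7^1*19^1*569^1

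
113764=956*119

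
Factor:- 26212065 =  - 3^1  *5^1*11^1 * 23^1 * 6907^1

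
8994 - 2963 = 6031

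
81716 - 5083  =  76633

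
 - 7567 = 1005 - 8572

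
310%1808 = 310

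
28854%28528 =326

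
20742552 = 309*67128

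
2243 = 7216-4973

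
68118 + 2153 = 70271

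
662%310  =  42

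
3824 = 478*8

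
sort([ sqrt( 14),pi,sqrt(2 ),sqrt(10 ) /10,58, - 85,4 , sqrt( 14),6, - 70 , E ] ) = [ - 85, - 70,sqrt(10 )/10, sqrt(2), E,pi,sqrt ( 14 ),sqrt( 14 ),4,6,58]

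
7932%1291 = 186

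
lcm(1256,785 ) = 6280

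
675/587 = 675/587  =  1.15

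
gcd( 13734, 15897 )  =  21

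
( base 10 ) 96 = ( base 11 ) 88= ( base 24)40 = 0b1100000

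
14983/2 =7491 + 1/2= 7491.50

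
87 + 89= 176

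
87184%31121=24942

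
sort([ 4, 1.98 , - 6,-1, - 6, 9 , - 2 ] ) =[ - 6, - 6,- 2, - 1, 1.98, 4, 9 ] 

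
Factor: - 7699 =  - 7699^1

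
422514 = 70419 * 6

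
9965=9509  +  456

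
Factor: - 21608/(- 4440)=3^( - 1)*5^( - 1)*73^1=73/15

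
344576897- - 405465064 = 750041961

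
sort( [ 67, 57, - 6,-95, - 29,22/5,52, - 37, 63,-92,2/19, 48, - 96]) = [ - 96,-95, - 92,  -  37, - 29, - 6, 2/19, 22/5,48, 52, 57, 63, 67]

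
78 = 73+5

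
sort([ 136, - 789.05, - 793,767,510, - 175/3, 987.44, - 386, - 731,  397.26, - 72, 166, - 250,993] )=[ - 793, - 789.05, - 731,- 386, - 250, - 72 , - 175/3,136,166, 397.26,510,767,987.44, 993]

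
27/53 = 27/53 = 0.51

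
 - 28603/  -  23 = 28603/23 = 1243.61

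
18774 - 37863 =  - 19089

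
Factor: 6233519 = 223^1*27953^1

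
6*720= 4320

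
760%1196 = 760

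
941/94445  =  941/94445 = 0.01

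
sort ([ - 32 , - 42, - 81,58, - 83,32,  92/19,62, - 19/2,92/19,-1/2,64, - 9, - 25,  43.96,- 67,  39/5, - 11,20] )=[ - 83, - 81,  -  67, - 42,-32, - 25, - 11, - 19/2,-9 , - 1/2,92/19,92/19, 39/5, 20, 32, 43.96, 58,  62,64]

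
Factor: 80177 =80177^1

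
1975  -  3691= - 1716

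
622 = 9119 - 8497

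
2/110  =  1/55 = 0.02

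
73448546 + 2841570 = 76290116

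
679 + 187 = 866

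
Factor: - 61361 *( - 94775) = 5815488775 = 5^2*17^1*43^1 * 223^1*1427^1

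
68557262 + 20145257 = 88702519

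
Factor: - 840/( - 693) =2^3*3^( - 1)*5^1*11^(- 1) = 40/33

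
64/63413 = 64/63413 = 0.00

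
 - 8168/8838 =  - 4084/4419  =  - 0.92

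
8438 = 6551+1887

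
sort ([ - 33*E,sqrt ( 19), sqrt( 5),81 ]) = [-33*E,sqrt ( 5) , sqrt(19 ),  81] 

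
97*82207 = 7974079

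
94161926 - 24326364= 69835562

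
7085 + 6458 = 13543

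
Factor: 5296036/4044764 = 1324009/1011191= 101^1*13109^1*1011191^(  -  1 ) 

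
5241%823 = 303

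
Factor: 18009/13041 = 29/21 = 3^(-1)*7^( - 1 )*29^1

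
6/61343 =6/61343= 0.00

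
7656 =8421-765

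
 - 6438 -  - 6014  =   - 424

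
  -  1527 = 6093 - 7620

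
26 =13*2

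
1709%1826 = 1709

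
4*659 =2636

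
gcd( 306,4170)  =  6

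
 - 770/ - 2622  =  385/1311 = 0.29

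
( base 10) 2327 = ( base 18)735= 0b100100010111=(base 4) 210113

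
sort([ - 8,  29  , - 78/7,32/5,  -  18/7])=[ - 78/7,  -  8, - 18/7,32/5,29]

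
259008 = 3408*76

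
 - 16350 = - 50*327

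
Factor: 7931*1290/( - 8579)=-10230990/8579 = -  2^1 * 3^1*5^1*7^1 * 11^1 *23^( - 1)*43^1*103^1*373^ ( - 1 ) 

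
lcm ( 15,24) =120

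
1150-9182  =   - 8032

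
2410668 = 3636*663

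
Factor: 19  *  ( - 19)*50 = -2^1*5^2*19^2=- 18050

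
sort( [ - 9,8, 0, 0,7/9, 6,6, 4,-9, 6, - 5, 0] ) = [ - 9, - 9, - 5, 0,  0 , 0, 7/9, 4 , 6,6, 6 , 8]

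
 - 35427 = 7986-43413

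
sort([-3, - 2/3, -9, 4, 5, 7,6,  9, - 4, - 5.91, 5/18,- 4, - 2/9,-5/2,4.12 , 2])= [ - 9, - 5.91,-4,  -  4, -3,  -  5/2 , - 2/3, - 2/9,5/18,2,  4,4.12,5, 6, 7,9 ] 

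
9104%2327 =2123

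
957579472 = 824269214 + 133310258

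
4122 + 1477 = 5599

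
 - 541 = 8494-9035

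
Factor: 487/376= 2^(-3 )*47^ (-1 )*487^1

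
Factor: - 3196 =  - 2^2*17^1*47^1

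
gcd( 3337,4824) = 1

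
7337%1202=125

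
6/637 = 6/637 =0.01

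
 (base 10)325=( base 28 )BH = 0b101000101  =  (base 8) 505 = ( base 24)dd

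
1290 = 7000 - 5710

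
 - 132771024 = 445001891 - 577772915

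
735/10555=147/2111 =0.07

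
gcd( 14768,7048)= 8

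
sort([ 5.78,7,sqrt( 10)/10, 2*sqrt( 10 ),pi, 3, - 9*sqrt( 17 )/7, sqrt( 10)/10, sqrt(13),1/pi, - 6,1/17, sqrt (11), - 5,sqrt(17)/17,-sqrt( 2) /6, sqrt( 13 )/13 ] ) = [ - 6, - 9*sqrt( 17)/7,-5, - sqrt (2) /6, 1/17, sqrt(17 )/17, sqrt( 13)/13 , sqrt( 10 ) /10,sqrt( 10)/10, 1/pi, 3,pi,sqrt( 11),sqrt( 13), 5.78,2*sqrt( 10),7]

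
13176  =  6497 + 6679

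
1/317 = 1/317 = 0.00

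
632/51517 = 632/51517 =0.01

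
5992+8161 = 14153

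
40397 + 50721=91118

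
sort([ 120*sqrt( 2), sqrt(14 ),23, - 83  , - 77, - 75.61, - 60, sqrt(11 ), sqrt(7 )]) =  [ - 83, - 77, - 75.61, - 60, sqrt ( 7),  sqrt( 11), sqrt(14 ) , 23, 120*sqrt(2 )]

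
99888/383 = 260 + 308/383 = 260.80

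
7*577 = 4039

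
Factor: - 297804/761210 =-148902/380605 = -  2^1*3^1*5^( - 1)*13^1*23^1*83^1*163^( - 1 ) *467^( - 1) 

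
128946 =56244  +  72702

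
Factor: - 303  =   - 3^1*101^1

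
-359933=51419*( - 7 )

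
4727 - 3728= 999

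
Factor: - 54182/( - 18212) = 27091/9106 = 2^( - 1)*29^ ( - 1) * 157^(  -  1)*27091^1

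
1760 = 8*220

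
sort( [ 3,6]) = [ 3,6] 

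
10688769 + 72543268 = 83232037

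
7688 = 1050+6638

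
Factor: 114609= 3^1 *11^1*23^1 * 151^1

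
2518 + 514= 3032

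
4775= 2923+1852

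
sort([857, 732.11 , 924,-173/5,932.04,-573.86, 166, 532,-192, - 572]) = [ - 573.86,  -  572,- 192,- 173/5, 166, 532, 732.11,857 , 924,932.04]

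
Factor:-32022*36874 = -2^2 * 3^3*103^1*179^1 * 593^1= -  1180779228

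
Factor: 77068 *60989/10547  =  4700300252/10547 = 2^2*53^( - 1) * 71^1 *199^( - 1 ) * 859^1 * 19267^1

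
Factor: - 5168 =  - 2^4*17^1*19^1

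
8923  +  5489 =14412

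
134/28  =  67/14 = 4.79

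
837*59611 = 49894407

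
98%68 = 30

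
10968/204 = 53  +  13/17   =  53.76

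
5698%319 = 275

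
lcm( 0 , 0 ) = 0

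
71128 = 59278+11850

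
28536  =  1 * 28536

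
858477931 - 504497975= 353979956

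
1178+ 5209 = 6387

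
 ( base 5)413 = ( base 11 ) 99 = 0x6c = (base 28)3o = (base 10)108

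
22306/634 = 35 + 58/317 = 35.18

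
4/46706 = 2/23353 = 0.00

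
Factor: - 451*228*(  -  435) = 2^2*3^2*5^1*11^1*19^1*29^1* 41^1 = 44730180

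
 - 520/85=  -7+15/17 = - 6.12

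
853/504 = 1 + 349/504 = 1.69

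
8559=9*951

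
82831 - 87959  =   - 5128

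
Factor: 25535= 5^1*5107^1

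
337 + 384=721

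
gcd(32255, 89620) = 5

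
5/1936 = 5/1936=   0.00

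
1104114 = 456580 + 647534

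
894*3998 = 3574212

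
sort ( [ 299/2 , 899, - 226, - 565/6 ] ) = [ - 226, - 565/6,299/2 , 899]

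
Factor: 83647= 233^1 *359^1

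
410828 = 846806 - 435978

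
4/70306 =2/35153  =  0.00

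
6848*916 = 6272768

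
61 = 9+52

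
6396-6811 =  - 415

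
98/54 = 49/27 = 1.81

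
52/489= 52/489=0.11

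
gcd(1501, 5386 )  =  1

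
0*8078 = 0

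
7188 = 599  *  12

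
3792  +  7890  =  11682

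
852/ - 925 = -1 + 73/925 = - 0.92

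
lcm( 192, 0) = 0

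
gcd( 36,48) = 12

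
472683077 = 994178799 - 521495722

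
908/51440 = 227/12860 = 0.02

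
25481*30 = 764430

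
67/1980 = 67/1980 =0.03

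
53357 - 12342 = 41015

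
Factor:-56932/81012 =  - 3^( - 1 )*157^( -1 )*331^1 = - 331/471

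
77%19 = 1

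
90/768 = 15/128 = 0.12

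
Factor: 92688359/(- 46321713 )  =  -3^(-4)*241^1*384599^1 * 571873^( - 1) 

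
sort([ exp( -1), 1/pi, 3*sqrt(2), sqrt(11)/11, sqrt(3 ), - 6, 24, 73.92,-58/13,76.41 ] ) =[ - 6, - 58/13,  sqrt(11)/11,1/pi, exp( - 1),sqrt(3 ), 3 * sqrt(2), 24,  73.92, 76.41 ] 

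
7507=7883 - 376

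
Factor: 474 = 2^1 * 3^1*79^1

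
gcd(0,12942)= 12942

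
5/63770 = 1/12754= 0.00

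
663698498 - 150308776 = 513389722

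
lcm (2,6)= 6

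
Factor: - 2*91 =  - 2^1*7^1 * 13^1=- 182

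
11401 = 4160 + 7241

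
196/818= 98/409 = 0.24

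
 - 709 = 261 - 970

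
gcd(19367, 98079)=1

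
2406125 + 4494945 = 6901070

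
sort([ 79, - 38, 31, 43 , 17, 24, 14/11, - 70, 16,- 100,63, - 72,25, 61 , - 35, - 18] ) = [  -  100, - 72, - 70,- 38,-35, - 18  ,  14/11, 16, 17, 24, 25 , 31, 43, 61  ,  63,  79]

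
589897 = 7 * 84271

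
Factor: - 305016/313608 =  - 71/73  =  - 71^1*73^( - 1 ) 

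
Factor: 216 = 2^3*3^3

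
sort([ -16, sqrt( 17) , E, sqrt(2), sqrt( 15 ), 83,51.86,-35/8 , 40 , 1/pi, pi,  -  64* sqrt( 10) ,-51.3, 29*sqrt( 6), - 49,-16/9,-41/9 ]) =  [ - 64*sqrt (10), - 51.3, - 49,-16, - 41/9,-35/8,-16/9,1/pi,  sqrt(2),  E,pi,sqrt( 15) , sqrt(17),  40,51.86,29*sqrt( 6),83] 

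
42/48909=2/2329 = 0.00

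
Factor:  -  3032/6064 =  - 2^( - 1) = - 1/2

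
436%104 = 20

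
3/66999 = 1/22333 = 0.00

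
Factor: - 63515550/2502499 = - 2^1 * 3^1*5^2*7^1*241^1*251^1 * 1567^(-1 )*1597^( - 1 ) 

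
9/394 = 9/394 = 0.02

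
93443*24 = 2242632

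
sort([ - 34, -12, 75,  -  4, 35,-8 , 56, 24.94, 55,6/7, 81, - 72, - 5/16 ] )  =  [ -72, - 34 ,-12, - 8, - 4, - 5/16, 6/7, 24.94,35, 55, 56, 75,81] 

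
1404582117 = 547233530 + 857348587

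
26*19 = 494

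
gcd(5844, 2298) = 6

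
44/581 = 44/581 = 0.08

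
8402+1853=10255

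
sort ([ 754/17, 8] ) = [8 , 754/17]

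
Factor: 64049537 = 64049537^1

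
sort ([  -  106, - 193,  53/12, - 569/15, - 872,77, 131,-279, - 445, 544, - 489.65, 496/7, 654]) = [-872,-489.65, - 445 ,  -  279, - 193, - 106, - 569/15 , 53/12, 496/7,77, 131  ,  544,654 ] 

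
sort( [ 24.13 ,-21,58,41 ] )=[ - 21, 24.13, 41, 58 ]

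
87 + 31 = 118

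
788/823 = 788/823 = 0.96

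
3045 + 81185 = 84230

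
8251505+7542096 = 15793601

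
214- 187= 27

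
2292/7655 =2292/7655=0.30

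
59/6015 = 59/6015 = 0.01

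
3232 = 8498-5266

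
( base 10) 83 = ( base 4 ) 1103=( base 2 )1010011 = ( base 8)123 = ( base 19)47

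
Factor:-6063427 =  - 6063427^1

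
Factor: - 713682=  - 2^1 *3^2*31^1*1279^1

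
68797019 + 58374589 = 127171608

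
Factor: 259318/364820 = 263/370= 2^ ( - 1 ) * 5^( - 1)*37^( - 1)*263^1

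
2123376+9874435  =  11997811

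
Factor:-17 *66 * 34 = -38148 = -2^2*3^1*11^1*17^2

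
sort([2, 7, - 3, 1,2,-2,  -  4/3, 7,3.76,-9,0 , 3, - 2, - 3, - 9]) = [ - 9, - 9, - 3, - 3, - 2, - 2, - 4/3, 0, 1,2, 2, 3, 3.76, 7, 7 ] 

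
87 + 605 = 692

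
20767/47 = 441 + 40/47 = 441.85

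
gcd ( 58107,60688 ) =1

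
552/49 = 11+13/49 = 11.27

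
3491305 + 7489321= 10980626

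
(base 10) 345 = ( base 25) dk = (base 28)C9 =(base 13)207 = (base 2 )101011001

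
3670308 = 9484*387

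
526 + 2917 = 3443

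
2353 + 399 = 2752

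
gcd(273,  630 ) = 21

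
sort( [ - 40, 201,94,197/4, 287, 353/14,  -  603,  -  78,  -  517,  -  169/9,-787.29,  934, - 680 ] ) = [-787.29, - 680, - 603, - 517,-78, - 40,  -  169/9,353/14, 197/4, 94,201,287, 934]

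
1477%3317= 1477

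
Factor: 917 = 7^1  *  131^1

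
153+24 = 177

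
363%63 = 48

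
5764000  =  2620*2200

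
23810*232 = 5523920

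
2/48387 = 2/48387 = 0.00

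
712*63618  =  45296016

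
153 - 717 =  - 564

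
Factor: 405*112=2^4*3^4 * 5^1 *7^1 = 45360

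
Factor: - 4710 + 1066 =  - 3644  =  -  2^2*911^1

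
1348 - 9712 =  - 8364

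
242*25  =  6050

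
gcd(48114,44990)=22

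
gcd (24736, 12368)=12368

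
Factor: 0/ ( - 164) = 0 = 0^1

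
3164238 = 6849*462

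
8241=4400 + 3841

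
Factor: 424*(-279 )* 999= - 118177704 = - 2^3*3^5*31^1 * 37^1*53^1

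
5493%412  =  137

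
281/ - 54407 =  - 281/54407 = - 0.01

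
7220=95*76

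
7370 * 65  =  479050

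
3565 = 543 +3022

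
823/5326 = 823/5326 = 0.15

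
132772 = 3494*38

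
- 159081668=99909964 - 258991632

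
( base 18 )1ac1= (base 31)9kk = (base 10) 9289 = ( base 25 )ele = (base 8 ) 22111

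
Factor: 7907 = 7907^1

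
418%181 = 56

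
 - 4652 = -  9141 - -4489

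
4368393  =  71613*61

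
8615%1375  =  365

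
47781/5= 47781/5 = 9556.20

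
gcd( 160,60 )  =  20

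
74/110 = 37/55 = 0.67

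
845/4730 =169/946 = 0.18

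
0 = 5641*0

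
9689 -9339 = 350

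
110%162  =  110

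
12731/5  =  12731/5   =  2546.20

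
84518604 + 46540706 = 131059310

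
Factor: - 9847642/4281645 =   -  2^1*3^( - 1)*5^( - 1)*7^1* 397^( - 1)*677^1*719^( - 1)*1039^1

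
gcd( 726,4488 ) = 66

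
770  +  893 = 1663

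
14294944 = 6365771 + 7929173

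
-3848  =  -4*962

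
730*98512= 71913760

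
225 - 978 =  - 753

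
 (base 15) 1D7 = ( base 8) 653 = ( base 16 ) 1ab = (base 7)1150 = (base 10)427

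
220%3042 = 220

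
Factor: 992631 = 3^1*330877^1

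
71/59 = 71/59 = 1.20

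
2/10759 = 2/10759 = 0.00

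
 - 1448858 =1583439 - 3032297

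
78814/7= 11259 + 1/7= 11259.14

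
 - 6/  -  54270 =1/9045 = 0.00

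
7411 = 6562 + 849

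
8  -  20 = - 12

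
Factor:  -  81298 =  - 2^1*7^1*5807^1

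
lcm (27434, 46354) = 1344266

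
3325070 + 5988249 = 9313319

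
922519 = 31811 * 29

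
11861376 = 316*37536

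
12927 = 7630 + 5297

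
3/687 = 1/229= 0.00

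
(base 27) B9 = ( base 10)306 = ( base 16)132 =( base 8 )462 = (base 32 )9I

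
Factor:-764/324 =-3^( - 4)*191^1 = -191/81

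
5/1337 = 5/1337 =0.00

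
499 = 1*499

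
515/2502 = 515/2502 = 0.21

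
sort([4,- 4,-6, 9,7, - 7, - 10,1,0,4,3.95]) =[  -  10 , - 7,  -  6, - 4,0,1,3.95,4,4, 7 , 9 ]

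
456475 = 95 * 4805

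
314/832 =157/416 = 0.38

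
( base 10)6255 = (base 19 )H64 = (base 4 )1201233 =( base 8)14157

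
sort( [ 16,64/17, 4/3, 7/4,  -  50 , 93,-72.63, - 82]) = [-82, - 72.63, - 50,4/3, 7/4, 64/17, 16, 93]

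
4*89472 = 357888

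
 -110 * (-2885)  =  317350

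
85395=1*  85395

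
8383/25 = 8383/25= 335.32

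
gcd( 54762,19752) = 6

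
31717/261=31717/261= 121.52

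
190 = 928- 738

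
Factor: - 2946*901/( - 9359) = 2654346/9359 = 2^1*3^1*7^( - 2 )*17^1*53^1*191^(-1)*491^1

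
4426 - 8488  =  -4062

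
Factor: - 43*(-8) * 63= 2^3*3^2*7^1*43^1 = 21672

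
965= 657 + 308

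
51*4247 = 216597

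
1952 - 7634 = -5682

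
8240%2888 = 2464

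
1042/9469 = 1042/9469  =  0.11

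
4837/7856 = 4837/7856 = 0.62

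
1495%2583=1495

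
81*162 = 13122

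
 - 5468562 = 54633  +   - 5523195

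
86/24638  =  43/12319 = 0.00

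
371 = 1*371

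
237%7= 6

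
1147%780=367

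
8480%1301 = 674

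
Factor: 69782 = 2^1*23^1*37^1*41^1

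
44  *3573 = 157212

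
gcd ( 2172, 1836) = 12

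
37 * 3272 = 121064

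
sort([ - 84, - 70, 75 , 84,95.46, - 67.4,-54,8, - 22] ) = [ -84, -70,-67.4, - 54 ,  -  22,  8,75,  84,95.46 ]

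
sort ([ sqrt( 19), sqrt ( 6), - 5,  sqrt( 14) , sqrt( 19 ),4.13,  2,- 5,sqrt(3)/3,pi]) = [ - 5, - 5, sqrt(3)/3, 2, sqrt(6 ),pi,  sqrt (14 ), 4.13,sqrt(19), sqrt( 19) ]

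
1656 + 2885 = 4541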